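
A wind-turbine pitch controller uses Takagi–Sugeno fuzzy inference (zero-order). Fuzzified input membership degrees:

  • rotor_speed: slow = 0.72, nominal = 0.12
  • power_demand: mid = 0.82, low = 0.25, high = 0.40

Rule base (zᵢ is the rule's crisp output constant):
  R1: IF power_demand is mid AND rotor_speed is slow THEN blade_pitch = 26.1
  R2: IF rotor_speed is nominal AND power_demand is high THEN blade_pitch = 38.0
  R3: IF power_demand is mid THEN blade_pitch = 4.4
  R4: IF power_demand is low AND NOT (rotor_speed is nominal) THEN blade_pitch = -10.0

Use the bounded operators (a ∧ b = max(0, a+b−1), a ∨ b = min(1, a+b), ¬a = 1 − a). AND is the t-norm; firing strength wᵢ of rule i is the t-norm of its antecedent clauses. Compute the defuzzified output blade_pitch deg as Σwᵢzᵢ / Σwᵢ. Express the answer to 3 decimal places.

11.008

R1 (z=26.1): mid=0.82, slow=0.72; AND[max(0, a+b−1)] → w = 0.54
R2 (z=38.0): nominal=0.12, high=0.40; AND[max(0, a+b−1)] → w = 0.00
R3 (z=4.4): mid=0.82 → w = 0.82
R4 (z=-10.0): low=0.25, ¬nominal=1−0.12=0.88; AND[max(0, a+b−1)] → w = 0.13
Weighted average = (0.54·26.1 + 0.00·38.0 + 0.82·4.4 + 0.13·-10.0) / (0.54 + 0.00 + 0.82 + 0.13)
  = 16.4020 / 1.4900 = 11.008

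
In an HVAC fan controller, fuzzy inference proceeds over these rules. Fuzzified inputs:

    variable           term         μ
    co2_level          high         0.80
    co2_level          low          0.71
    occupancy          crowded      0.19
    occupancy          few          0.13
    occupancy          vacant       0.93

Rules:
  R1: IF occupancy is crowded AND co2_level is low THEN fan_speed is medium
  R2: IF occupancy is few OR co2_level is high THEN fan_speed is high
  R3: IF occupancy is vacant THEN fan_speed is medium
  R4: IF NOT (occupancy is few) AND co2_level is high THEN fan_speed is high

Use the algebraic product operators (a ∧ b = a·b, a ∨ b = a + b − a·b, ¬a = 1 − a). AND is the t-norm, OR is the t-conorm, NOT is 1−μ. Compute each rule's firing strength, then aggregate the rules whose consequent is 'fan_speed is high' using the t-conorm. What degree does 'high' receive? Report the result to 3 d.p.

R1: crowded=0.19, low=0.71; AND[a·b] → w = 0.1349
R2: few=0.13, high=0.80; OR[a + b − a·b] → w = 0.8260
R3: vacant=0.93 → w = 0.9300
R4: ¬few=1−0.13=0.87, high=0.80; AND[a·b] → w = 0.6960
Rules with consequent 'high': {R2, R4} → strengths 0.8260, 0.6960
Aggregate via t-conorm [a + b − a·b]: 0.9471

0.947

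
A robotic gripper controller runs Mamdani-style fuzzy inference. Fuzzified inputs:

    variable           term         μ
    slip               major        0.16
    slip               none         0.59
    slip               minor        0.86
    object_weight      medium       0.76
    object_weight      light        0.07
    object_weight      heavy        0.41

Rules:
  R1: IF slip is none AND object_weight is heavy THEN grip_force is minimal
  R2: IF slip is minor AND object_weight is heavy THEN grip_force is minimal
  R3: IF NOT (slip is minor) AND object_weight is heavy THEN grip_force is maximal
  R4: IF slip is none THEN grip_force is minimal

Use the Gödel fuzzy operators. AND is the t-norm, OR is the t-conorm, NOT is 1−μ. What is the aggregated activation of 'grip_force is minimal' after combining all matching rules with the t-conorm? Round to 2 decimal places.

0.59

R1: none=0.59, heavy=0.41; AND[min(a, b)] → w = 0.41
R2: minor=0.86, heavy=0.41; AND[min(a, b)] → w = 0.41
R3: ¬minor=1−0.86=0.14, heavy=0.41; AND[min(a, b)] → w = 0.14
R4: none=0.59 → w = 0.59
Rules with consequent 'minimal': {R1, R2, R4} → strengths 0.41, 0.41, 0.59
Aggregate via t-conorm [max(a, b)]: 0.59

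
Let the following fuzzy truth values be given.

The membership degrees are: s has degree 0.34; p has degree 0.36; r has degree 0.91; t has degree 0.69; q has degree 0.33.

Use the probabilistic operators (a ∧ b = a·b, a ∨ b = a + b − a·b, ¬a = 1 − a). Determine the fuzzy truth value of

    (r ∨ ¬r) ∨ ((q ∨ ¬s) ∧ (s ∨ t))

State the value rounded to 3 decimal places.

0.968

¬r = 1 − 0.9100 = 0.0900
r ∨ ¬r = a + b − a·b on (0.9100, 0.0900) = 0.9181
¬s = 1 − 0.3400 = 0.6600
q ∨ ¬s = a + b − a·b on (0.3300, 0.6600) = 0.7722
s ∨ t = a + b − a·b on (0.3400, 0.6900) = 0.7954
(q ∨ ¬s) ∧ (s ∨ t) = a·b on (0.7722, 0.7954) = 0.6142
(r ∨ ¬r) ∨ ((q ∨ ¬s) ∧ (s ∨ t)) = a + b − a·b on (0.9181, 0.6142) = 0.9684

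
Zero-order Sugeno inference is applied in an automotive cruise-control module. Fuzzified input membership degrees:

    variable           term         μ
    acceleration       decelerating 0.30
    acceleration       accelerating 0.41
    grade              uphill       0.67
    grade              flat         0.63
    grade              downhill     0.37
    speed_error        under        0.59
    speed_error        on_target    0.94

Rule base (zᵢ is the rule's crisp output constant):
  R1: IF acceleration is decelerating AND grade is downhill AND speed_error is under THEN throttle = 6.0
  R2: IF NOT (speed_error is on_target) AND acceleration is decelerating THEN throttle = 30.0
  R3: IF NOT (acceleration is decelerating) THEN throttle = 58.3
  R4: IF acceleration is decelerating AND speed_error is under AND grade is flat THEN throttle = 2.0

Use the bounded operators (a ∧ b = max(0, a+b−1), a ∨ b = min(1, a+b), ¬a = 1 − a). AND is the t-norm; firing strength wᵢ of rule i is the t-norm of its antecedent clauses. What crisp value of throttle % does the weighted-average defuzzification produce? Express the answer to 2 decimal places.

R1 (z=6.0): decelerating=0.30, downhill=0.37, under=0.59; AND[max(0, a+b−1)] → w = 0.00
R2 (z=30.0): ¬on_target=1−0.94=0.06, decelerating=0.30; AND[max(0, a+b−1)] → w = 0.00
R3 (z=58.3): ¬decelerating=1−0.30=0.70 → w = 0.70
R4 (z=2.0): decelerating=0.30, under=0.59, flat=0.63; AND[max(0, a+b−1)] → w = 0.00
Weighted average = (0.00·6.0 + 0.00·30.0 + 0.70·58.3 + 0.00·2.0) / (0.00 + 0.00 + 0.70 + 0.00)
  = 40.8100 / 0.7000 = 58.30

58.30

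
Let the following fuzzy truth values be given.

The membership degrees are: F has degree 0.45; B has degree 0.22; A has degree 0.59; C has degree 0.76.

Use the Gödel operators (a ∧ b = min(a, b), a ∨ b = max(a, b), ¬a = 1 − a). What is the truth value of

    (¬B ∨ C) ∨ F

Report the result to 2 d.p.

0.78

¬B = 1 − 0.22 = 0.78
¬B ∨ C = max(a, b) on (0.78, 0.76) = 0.78
(¬B ∨ C) ∨ F = max(a, b) on (0.78, 0.45) = 0.78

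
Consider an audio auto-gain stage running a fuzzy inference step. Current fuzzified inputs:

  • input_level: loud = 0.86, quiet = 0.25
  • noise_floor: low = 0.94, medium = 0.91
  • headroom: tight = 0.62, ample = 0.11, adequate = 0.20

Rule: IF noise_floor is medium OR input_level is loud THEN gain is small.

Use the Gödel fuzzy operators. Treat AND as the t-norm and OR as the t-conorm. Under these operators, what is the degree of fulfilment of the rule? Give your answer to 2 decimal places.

0.91

firing strength: medium=0.91, loud=0.86; OR[max(a, b)] → w = 0.91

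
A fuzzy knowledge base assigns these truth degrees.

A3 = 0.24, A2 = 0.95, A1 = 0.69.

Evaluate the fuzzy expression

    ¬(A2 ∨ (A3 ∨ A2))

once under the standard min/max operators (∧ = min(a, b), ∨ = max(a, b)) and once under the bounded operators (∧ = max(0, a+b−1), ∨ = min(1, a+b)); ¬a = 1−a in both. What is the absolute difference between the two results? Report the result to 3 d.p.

0.050

Under standard min/max:
  A3 ∨ A2 = max(a, b) on (0.24, 0.95) = 0.95
  A2 ∨ (A3 ∨ A2) = max(a, b) on (0.95, 0.95) = 0.95
  ¬(A2 ∨ (A3 ∨ A2)) = 1 − 0.95 = 0.05
  → value = 0.0500
Under bounded:
  A3 ∨ A2 = min(1, a+b) on (0.24, 0.95) = 1.00
  A2 ∨ (A3 ∨ A2) = min(1, a+b) on (0.95, 1.00) = 1.00
  ¬(A2 ∨ (A3 ∨ A2)) = 1 − 1.00 = 0.00
  → value = 0.0000
|0.0500 − 0.0000| = 0.050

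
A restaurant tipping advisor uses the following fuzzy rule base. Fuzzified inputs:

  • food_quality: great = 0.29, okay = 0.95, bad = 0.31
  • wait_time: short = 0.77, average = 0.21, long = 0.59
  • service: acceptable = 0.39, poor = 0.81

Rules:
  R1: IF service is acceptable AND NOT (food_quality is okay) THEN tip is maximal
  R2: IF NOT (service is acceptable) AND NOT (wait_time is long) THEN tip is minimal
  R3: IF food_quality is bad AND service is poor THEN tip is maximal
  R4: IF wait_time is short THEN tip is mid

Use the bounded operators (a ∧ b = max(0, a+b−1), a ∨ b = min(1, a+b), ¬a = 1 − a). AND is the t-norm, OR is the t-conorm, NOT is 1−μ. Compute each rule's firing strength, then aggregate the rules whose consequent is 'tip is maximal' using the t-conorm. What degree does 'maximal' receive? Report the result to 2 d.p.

0.12

R1: acceptable=0.39, ¬okay=1−0.95=0.05; AND[max(0, a+b−1)] → w = 0.00
R2: ¬acceptable=1−0.39=0.61, ¬long=1−0.59=0.41; AND[max(0, a+b−1)] → w = 0.02
R3: bad=0.31, poor=0.81; AND[max(0, a+b−1)] → w = 0.12
R4: short=0.77 → w = 0.77
Rules with consequent 'maximal': {R1, R3} → strengths 0.00, 0.12
Aggregate via t-conorm [min(1, a+b)]: 0.12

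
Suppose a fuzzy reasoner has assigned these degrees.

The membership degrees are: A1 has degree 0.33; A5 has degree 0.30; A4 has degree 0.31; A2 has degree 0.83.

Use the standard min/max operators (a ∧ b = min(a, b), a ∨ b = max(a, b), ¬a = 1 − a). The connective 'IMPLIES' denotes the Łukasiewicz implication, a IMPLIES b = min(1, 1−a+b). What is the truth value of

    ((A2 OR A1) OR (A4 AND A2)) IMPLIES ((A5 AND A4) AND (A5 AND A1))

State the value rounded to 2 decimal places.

0.47

A2 OR A1 = max(a, b) on (0.83, 0.33) = 0.83
A4 AND A2 = min(a, b) on (0.31, 0.83) = 0.31
(A2 OR A1) OR (A4 AND A2) = max(a, b) on (0.83, 0.31) = 0.83
A5 AND A4 = min(a, b) on (0.30, 0.31) = 0.30
A5 AND A1 = min(a, b) on (0.30, 0.33) = 0.30
(A5 AND A4) AND (A5 AND A1) = min(a, b) on (0.30, 0.30) = 0.30
((A2 OR A1) OR (A4 AND A2)) IMPLIES ((A5 AND A4) AND (A5 AND A1))  [Łukasiewicz: min(1, 1−a+b)] with a=0.83, b=0.30 → 0.47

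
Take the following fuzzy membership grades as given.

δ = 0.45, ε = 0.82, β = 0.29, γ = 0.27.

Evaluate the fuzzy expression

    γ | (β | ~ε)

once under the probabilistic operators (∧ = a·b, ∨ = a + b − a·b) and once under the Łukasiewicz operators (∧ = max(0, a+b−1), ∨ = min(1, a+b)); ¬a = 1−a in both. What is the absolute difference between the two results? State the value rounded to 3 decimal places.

0.165

Under probabilistic:
  ~ε = 1 − 0.8200 = 0.1800
  β | ~ε = a + b − a·b on (0.2900, 0.1800) = 0.4178
  γ | (β | ~ε) = a + b − a·b on (0.2700, 0.4178) = 0.5750
  → value = 0.5750
Under Łukasiewicz:
  ~ε = 1 − 0.82 = 0.18
  β | ~ε = min(1, a+b) on (0.29, 0.18) = 0.47
  γ | (β | ~ε) = min(1, a+b) on (0.27, 0.47) = 0.74
  → value = 0.7400
|0.5750 − 0.7400| = 0.165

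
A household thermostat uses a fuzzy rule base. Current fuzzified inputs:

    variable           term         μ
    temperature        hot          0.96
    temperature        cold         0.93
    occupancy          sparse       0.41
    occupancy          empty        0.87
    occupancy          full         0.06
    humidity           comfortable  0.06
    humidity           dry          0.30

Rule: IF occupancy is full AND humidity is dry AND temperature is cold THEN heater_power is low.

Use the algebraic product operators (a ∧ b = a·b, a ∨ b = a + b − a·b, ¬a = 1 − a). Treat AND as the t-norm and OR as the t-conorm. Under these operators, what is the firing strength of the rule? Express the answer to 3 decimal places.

firing strength: full=0.06, dry=0.30, cold=0.93; AND[a·b] → w = 0.0167

0.017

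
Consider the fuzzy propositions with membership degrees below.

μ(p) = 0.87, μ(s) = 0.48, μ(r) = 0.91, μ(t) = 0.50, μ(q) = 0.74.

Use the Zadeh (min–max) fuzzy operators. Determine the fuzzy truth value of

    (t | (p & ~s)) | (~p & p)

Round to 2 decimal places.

~s = 1 − 0.48 = 0.52
p & ~s = min(a, b) on (0.87, 0.52) = 0.52
t | (p & ~s) = max(a, b) on (0.50, 0.52) = 0.52
~p = 1 − 0.87 = 0.13
~p & p = min(a, b) on (0.13, 0.87) = 0.13
(t | (p & ~s)) | (~p & p) = max(a, b) on (0.52, 0.13) = 0.52

0.52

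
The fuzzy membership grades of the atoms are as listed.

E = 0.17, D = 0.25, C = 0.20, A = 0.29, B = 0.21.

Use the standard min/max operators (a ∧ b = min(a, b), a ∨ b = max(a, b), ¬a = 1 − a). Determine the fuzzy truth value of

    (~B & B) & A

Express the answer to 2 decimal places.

0.21

~B = 1 − 0.21 = 0.79
~B & B = min(a, b) on (0.79, 0.21) = 0.21
(~B & B) & A = min(a, b) on (0.21, 0.29) = 0.21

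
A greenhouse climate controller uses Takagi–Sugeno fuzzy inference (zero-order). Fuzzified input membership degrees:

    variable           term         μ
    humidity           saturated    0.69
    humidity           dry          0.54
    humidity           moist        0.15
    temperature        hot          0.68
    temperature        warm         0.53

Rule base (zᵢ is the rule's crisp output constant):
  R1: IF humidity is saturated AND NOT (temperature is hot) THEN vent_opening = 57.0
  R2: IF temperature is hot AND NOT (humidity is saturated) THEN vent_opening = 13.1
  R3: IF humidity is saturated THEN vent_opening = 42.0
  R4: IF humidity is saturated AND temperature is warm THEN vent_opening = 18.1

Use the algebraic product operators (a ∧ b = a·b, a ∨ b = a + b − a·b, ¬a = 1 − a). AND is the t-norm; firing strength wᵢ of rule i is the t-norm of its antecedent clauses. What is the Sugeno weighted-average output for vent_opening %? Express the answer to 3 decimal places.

R1 (z=57.0): saturated=0.69, ¬hot=1−0.68=0.32; AND[a·b] → w = 0.2208
R2 (z=13.1): hot=0.68, ¬saturated=1−0.69=0.31; AND[a·b] → w = 0.2108
R3 (z=42.0): saturated=0.69 → w = 0.6900
R4 (z=18.1): saturated=0.69, warm=0.53; AND[a·b] → w = 0.3657
Weighted average = (0.2208·57.0 + 0.2108·13.1 + 0.6900·42.0 + 0.3657·18.1) / (0.2208 + 0.2108 + 0.6900 + 0.3657)
  = 50.9462 / 1.4873 = 34.254

34.254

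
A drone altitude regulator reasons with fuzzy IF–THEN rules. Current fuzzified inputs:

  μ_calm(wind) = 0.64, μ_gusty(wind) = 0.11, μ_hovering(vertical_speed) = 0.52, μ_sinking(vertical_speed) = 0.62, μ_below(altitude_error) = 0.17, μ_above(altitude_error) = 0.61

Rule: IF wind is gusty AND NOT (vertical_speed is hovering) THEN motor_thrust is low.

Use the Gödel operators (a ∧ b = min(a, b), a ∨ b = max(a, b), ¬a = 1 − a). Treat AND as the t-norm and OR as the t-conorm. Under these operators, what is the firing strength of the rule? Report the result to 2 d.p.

firing strength: gusty=0.11, ¬hovering=1−0.52=0.48; AND[min(a, b)] → w = 0.11

0.11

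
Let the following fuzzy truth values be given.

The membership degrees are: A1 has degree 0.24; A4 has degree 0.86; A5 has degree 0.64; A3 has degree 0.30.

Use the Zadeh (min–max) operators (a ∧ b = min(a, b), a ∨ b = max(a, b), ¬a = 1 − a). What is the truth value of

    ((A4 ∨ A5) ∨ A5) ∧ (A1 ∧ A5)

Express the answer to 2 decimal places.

A4 ∨ A5 = max(a, b) on (0.86, 0.64) = 0.86
(A4 ∨ A5) ∨ A5 = max(a, b) on (0.86, 0.64) = 0.86
A1 ∧ A5 = min(a, b) on (0.24, 0.64) = 0.24
((A4 ∨ A5) ∨ A5) ∧ (A1 ∧ A5) = min(a, b) on (0.86, 0.24) = 0.24

0.24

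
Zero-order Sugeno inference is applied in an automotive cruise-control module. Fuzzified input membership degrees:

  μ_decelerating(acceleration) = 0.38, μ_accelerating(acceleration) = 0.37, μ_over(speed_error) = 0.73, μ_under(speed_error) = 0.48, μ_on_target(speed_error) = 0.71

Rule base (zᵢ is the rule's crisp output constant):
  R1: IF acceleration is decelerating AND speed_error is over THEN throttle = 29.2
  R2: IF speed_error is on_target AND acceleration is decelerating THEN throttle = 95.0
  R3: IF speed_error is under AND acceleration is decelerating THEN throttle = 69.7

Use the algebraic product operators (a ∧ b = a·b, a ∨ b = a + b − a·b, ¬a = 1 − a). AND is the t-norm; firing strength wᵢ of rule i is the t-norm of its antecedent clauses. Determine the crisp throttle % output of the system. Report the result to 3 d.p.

R1 (z=29.2): decelerating=0.38, over=0.73; AND[a·b] → w = 0.2774
R2 (z=95.0): on_target=0.71, decelerating=0.38; AND[a·b] → w = 0.2698
R3 (z=69.7): under=0.48, decelerating=0.38; AND[a·b] → w = 0.1824
Weighted average = (0.2774·29.2 + 0.2698·95.0 + 0.1824·69.7) / (0.2774 + 0.2698 + 0.1824)
  = 46.4444 / 0.7296 = 63.657

63.657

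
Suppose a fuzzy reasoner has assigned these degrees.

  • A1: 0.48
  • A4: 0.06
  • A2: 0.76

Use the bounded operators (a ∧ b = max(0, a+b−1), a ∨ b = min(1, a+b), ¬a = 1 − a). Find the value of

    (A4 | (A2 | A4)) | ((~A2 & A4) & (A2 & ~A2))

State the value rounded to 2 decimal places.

A2 | A4 = min(1, a+b) on (0.76, 0.06) = 0.82
A4 | (A2 | A4) = min(1, a+b) on (0.06, 0.82) = 0.88
~A2 = 1 − 0.76 = 0.24
~A2 & A4 = max(0, a+b−1) on (0.24, 0.06) = 0.00
~A2 = 1 − 0.76 = 0.24
A2 & ~A2 = max(0, a+b−1) on (0.76, 0.24) = 0.00
(~A2 & A4) & (A2 & ~A2) = max(0, a+b−1) on (0.00, 0.00) = 0.00
(A4 | (A2 | A4)) | ((~A2 & A4) & (A2 & ~A2)) = min(1, a+b) on (0.88, 0.00) = 0.88

0.88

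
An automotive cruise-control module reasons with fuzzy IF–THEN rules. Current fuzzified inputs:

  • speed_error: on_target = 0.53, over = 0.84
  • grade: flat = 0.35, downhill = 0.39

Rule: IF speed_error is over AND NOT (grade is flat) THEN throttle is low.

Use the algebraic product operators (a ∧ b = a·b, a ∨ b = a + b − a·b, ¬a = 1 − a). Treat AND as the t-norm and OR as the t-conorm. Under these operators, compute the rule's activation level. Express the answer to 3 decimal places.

firing strength: over=0.84, ¬flat=1−0.35=0.65; AND[a·b] → w = 0.5460

0.546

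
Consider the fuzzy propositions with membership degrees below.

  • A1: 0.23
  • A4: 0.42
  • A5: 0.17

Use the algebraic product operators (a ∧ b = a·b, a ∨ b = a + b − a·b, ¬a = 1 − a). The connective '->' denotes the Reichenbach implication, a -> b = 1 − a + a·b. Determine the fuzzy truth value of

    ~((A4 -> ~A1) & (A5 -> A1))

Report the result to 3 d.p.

~A1 = 1 − 0.2300 = 0.7700
A4 -> ~A1  [Reichenbach: 1 − a + a·b] with a=0.4200, b=0.7700 → 0.9034
A5 -> A1  [Reichenbach: 1 − a + a·b] with a=0.1700, b=0.2300 → 0.8691
(A4 -> ~A1) & (A5 -> A1) = a·b on (0.9034, 0.8691) = 0.7851
~((A4 -> ~A1) & (A5 -> A1)) = 1 − 0.7851 = 0.2149

0.215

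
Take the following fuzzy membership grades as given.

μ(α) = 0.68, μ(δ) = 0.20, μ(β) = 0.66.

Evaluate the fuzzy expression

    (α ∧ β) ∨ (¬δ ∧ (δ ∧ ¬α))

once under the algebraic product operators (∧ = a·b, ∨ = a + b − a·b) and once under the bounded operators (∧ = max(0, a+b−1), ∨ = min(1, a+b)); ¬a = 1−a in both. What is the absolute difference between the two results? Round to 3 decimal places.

Under algebraic product:
  α ∧ β = a·b on (0.6800, 0.6600) = 0.4488
  ¬δ = 1 − 0.2000 = 0.8000
  ¬α = 1 − 0.6800 = 0.3200
  δ ∧ ¬α = a·b on (0.2000, 0.3200) = 0.0640
  ¬δ ∧ (δ ∧ ¬α) = a·b on (0.8000, 0.0640) = 0.0512
  (α ∧ β) ∨ (¬δ ∧ (δ ∧ ¬α)) = a + b − a·b on (0.4488, 0.0512) = 0.4770
  → value = 0.4770
Under bounded:
  α ∧ β = max(0, a+b−1) on (0.68, 0.66) = 0.34
  ¬δ = 1 − 0.20 = 0.80
  ¬α = 1 − 0.68 = 0.32
  δ ∧ ¬α = max(0, a+b−1) on (0.20, 0.32) = 0.00
  ¬δ ∧ (δ ∧ ¬α) = max(0, a+b−1) on (0.80, 0.00) = 0.00
  (α ∧ β) ∨ (¬δ ∧ (δ ∧ ¬α)) = min(1, a+b) on (0.34, 0.00) = 0.34
  → value = 0.3400
|0.4770 − 0.3400| = 0.137

0.137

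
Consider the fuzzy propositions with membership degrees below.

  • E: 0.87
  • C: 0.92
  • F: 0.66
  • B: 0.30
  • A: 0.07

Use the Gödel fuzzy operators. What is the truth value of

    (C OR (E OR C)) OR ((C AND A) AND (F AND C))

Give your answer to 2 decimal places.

0.92

E OR C = max(a, b) on (0.87, 0.92) = 0.92
C OR (E OR C) = max(a, b) on (0.92, 0.92) = 0.92
C AND A = min(a, b) on (0.92, 0.07) = 0.07
F AND C = min(a, b) on (0.66, 0.92) = 0.66
(C AND A) AND (F AND C) = min(a, b) on (0.07, 0.66) = 0.07
(C OR (E OR C)) OR ((C AND A) AND (F AND C)) = max(a, b) on (0.92, 0.07) = 0.92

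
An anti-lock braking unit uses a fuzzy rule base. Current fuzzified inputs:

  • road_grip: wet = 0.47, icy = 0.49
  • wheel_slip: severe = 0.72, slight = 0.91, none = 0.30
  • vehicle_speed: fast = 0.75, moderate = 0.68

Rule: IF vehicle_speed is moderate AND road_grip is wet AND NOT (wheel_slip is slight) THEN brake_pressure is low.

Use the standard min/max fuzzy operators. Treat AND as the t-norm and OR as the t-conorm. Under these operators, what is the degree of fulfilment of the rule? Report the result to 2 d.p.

0.09

firing strength: moderate=0.68, wet=0.47, ¬slight=1−0.91=0.09; AND[min(a, b)] → w = 0.09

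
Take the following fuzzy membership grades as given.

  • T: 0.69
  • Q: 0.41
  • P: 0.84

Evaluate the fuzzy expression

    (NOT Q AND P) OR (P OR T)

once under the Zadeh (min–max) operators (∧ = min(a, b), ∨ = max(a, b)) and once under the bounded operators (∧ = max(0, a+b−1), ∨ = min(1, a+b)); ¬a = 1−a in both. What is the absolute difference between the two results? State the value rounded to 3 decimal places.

0.160

Under Zadeh (min–max):
  NOT Q = 1 − 0.41 = 0.59
  NOT Q AND P = min(a, b) on (0.59, 0.84) = 0.59
  P OR T = max(a, b) on (0.84, 0.69) = 0.84
  (NOT Q AND P) OR (P OR T) = max(a, b) on (0.59, 0.84) = 0.84
  → value = 0.8400
Under bounded:
  NOT Q = 1 − 0.41 = 0.59
  NOT Q AND P = max(0, a+b−1) on (0.59, 0.84) = 0.43
  P OR T = min(1, a+b) on (0.84, 0.69) = 1.00
  (NOT Q AND P) OR (P OR T) = min(1, a+b) on (0.43, 1.00) = 1.00
  → value = 1.0000
|0.8400 − 1.0000| = 0.160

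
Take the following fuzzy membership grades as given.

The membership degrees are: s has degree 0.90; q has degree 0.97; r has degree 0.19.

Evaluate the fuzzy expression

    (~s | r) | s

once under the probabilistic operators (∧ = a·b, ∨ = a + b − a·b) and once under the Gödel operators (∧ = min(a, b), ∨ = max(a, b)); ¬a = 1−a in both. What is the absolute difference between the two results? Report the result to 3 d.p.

Under probabilistic:
  ~s = 1 − 0.9000 = 0.1000
  ~s | r = a + b − a·b on (0.1000, 0.1900) = 0.2710
  (~s | r) | s = a + b − a·b on (0.2710, 0.9000) = 0.9271
  → value = 0.9271
Under Gödel:
  ~s = 1 − 0.90 = 0.10
  ~s | r = max(a, b) on (0.10, 0.19) = 0.19
  (~s | r) | s = max(a, b) on (0.19, 0.90) = 0.90
  → value = 0.9000
|0.9271 − 0.9000| = 0.027

0.027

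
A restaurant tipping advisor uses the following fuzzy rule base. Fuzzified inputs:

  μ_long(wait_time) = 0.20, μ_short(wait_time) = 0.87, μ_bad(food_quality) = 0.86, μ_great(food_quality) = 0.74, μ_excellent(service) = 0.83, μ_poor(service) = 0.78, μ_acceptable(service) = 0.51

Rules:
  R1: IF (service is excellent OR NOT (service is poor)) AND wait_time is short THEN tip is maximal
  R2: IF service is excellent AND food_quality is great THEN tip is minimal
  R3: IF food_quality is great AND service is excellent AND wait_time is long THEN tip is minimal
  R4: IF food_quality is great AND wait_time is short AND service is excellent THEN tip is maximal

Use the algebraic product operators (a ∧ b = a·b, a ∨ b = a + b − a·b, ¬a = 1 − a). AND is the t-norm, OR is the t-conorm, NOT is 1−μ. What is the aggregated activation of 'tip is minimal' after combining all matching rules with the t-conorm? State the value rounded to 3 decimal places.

R1: (excellent=0.83 OR ¬poor=1−0.78=0.22) = 0.8674; AND[a·b] with short=0.87 → w = 0.7546
R2: excellent=0.83, great=0.74; AND[a·b] → w = 0.6142
R3: great=0.74, excellent=0.83, long=0.20; AND[a·b] → w = 0.1228
R4: great=0.74, short=0.87, excellent=0.83; AND[a·b] → w = 0.5344
Rules with consequent 'minimal': {R2, R3} → strengths 0.6142, 0.1228
Aggregate via t-conorm [a + b − a·b]: 0.6616

0.662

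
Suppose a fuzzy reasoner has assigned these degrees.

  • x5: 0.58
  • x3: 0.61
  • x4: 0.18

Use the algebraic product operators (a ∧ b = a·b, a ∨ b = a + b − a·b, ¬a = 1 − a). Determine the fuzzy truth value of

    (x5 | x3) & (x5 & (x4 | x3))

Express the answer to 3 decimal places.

x5 | x3 = a + b − a·b on (0.5800, 0.6100) = 0.8362
x4 | x3 = a + b − a·b on (0.1800, 0.6100) = 0.6802
x5 & (x4 | x3) = a·b on (0.5800, 0.6802) = 0.3945
(x5 | x3) & (x5 & (x4 | x3)) = a·b on (0.8362, 0.3945) = 0.3299

0.330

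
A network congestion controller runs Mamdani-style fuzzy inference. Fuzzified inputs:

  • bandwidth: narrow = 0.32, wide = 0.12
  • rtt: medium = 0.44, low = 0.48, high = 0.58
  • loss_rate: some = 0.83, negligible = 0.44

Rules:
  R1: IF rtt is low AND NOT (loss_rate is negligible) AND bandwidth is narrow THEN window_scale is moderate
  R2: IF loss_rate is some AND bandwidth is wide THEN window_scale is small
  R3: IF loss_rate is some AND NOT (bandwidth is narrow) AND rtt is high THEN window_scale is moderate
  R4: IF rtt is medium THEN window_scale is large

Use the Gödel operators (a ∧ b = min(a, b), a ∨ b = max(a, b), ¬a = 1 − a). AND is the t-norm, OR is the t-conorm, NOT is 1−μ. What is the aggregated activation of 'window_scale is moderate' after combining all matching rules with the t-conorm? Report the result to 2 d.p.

0.58

R1: low=0.48, ¬negligible=1−0.44=0.56, narrow=0.32; AND[min(a, b)] → w = 0.32
R2: some=0.83, wide=0.12; AND[min(a, b)] → w = 0.12
R3: some=0.83, ¬narrow=1−0.32=0.68, high=0.58; AND[min(a, b)] → w = 0.58
R4: medium=0.44 → w = 0.44
Rules with consequent 'moderate': {R1, R3} → strengths 0.32, 0.58
Aggregate via t-conorm [max(a, b)]: 0.58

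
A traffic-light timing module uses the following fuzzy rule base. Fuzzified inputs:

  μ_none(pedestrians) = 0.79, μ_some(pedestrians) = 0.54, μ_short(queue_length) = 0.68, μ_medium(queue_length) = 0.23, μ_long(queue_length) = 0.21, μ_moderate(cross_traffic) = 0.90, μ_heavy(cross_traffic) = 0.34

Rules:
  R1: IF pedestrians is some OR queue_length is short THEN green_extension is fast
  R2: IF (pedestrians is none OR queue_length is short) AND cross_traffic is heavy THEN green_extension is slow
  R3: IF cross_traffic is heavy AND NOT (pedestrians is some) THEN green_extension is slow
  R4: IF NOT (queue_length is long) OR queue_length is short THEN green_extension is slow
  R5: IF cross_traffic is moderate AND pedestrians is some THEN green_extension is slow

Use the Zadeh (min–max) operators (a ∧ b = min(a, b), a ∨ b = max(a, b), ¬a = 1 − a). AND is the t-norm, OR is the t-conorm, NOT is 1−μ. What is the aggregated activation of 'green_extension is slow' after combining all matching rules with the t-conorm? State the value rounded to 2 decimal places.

R1: some=0.54, short=0.68; OR[max(a, b)] → w = 0.68
R2: (none=0.79 OR short=0.68) = 0.79; AND[min(a, b)] with heavy=0.34 → w = 0.34
R3: heavy=0.34, ¬some=1−0.54=0.46; AND[min(a, b)] → w = 0.34
R4: ¬long=1−0.21=0.79, short=0.68; OR[max(a, b)] → w = 0.79
R5: moderate=0.90, some=0.54; AND[min(a, b)] → w = 0.54
Rules with consequent 'slow': {R2, R3, R4, R5} → strengths 0.34, 0.34, 0.79, 0.54
Aggregate via t-conorm [max(a, b)]: 0.79

0.79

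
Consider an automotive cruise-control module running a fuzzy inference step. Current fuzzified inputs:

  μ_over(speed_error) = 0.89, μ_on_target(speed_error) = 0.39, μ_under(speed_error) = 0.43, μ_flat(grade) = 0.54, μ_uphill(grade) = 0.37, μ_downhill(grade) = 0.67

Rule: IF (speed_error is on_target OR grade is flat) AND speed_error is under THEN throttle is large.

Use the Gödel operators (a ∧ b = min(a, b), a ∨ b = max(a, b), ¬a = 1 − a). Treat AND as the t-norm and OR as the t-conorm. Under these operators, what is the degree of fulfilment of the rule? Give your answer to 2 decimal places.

0.43

firing strength: (on_target=0.39 OR flat=0.54) = 0.54; AND[min(a, b)] with under=0.43 → w = 0.43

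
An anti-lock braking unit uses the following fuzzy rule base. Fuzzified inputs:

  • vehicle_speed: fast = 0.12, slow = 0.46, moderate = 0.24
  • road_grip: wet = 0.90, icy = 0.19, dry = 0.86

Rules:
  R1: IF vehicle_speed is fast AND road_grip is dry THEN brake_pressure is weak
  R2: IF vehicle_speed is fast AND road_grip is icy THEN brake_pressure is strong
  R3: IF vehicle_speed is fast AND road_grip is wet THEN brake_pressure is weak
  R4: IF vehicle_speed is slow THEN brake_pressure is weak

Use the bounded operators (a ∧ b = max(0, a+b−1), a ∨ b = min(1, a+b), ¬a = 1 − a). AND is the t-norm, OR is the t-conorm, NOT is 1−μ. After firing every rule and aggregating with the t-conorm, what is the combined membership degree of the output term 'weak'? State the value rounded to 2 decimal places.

0.48

R1: fast=0.12, dry=0.86; AND[max(0, a+b−1)] → w = 0.00
R2: fast=0.12, icy=0.19; AND[max(0, a+b−1)] → w = 0.00
R3: fast=0.12, wet=0.90; AND[max(0, a+b−1)] → w = 0.02
R4: slow=0.46 → w = 0.46
Rules with consequent 'weak': {R1, R3, R4} → strengths 0.00, 0.02, 0.46
Aggregate via t-conorm [min(1, a+b)]: 0.48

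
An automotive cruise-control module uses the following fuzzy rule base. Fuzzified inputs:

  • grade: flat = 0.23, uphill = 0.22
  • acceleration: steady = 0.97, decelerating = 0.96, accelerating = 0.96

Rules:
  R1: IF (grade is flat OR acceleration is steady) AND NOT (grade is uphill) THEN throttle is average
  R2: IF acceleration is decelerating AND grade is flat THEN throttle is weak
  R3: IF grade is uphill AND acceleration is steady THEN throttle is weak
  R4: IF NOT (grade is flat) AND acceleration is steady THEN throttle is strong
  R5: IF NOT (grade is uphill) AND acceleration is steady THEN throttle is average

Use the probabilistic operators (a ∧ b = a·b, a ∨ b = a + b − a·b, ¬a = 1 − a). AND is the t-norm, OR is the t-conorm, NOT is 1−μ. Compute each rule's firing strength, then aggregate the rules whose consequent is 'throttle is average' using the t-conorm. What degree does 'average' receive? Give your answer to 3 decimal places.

R1: (flat=0.23 OR steady=0.97) = 0.9769; AND[a·b] with ¬uphill=1−0.22=0.78 → w = 0.7620
R2: decelerating=0.96, flat=0.23; AND[a·b] → w = 0.2208
R3: uphill=0.22, steady=0.97; AND[a·b] → w = 0.2134
R4: ¬flat=1−0.23=0.77, steady=0.97; AND[a·b] → w = 0.7469
R5: ¬uphill=1−0.22=0.78, steady=0.97; AND[a·b] → w = 0.7566
Rules with consequent 'average': {R1, R5} → strengths 0.7620, 0.7566
Aggregate via t-conorm [a + b − a·b]: 0.9421

0.942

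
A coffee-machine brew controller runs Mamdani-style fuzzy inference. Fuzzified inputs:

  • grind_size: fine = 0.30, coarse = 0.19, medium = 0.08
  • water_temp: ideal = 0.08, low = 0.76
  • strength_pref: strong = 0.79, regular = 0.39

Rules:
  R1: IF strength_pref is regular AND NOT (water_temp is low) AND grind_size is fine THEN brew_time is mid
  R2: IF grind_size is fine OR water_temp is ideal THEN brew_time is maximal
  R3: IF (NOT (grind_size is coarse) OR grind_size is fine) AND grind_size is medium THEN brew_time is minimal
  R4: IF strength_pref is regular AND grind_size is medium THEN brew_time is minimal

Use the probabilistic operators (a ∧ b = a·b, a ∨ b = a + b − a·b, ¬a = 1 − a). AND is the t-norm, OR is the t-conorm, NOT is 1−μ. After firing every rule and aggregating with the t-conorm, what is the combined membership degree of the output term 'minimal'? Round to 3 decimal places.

R1: regular=0.39, ¬low=1−0.76=0.24, fine=0.30; AND[a·b] → w = 0.0281
R2: fine=0.30, ideal=0.08; OR[a + b − a·b] → w = 0.3560
R3: (¬coarse=1−0.19=0.81 OR fine=0.30) = 0.8670; AND[a·b] with medium=0.08 → w = 0.0694
R4: regular=0.39, medium=0.08; AND[a·b] → w = 0.0312
Rules with consequent 'minimal': {R3, R4} → strengths 0.0694, 0.0312
Aggregate via t-conorm [a + b − a·b]: 0.0984

0.098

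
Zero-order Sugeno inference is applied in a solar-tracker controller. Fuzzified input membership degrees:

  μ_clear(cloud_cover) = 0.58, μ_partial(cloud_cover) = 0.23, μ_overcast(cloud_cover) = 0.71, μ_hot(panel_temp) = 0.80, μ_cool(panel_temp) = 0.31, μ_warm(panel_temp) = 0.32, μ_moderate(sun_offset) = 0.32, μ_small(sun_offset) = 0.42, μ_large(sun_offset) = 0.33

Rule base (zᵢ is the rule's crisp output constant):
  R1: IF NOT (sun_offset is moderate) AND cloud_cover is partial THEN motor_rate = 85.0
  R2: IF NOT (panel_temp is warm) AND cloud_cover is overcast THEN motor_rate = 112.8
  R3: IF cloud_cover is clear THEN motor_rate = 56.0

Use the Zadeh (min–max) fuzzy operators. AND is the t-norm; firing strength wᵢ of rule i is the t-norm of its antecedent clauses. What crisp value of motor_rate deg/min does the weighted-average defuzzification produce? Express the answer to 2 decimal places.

R1 (z=85.0): ¬moderate=1−0.32=0.68, partial=0.23; AND[min(a, b)] → w = 0.23
R2 (z=112.8): ¬warm=1−0.32=0.68, overcast=0.71; AND[min(a, b)] → w = 0.68
R3 (z=56.0): clear=0.58 → w = 0.58
Weighted average = (0.23·85.0 + 0.68·112.8 + 0.58·56.0) / (0.23 + 0.68 + 0.58)
  = 128.7340 / 1.4900 = 86.40

86.40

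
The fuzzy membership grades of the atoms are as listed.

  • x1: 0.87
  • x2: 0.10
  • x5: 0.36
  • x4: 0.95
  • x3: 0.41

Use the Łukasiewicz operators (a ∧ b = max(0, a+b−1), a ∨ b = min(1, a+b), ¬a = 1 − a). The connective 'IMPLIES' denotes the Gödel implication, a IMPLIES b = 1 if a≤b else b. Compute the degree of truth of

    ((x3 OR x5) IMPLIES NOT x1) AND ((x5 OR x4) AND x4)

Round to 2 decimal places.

x3 OR x5 = min(1, a+b) on (0.41, 0.36) = 0.77
NOT x1 = 1 − 0.87 = 0.13
(x3 OR x5) IMPLIES NOT x1  [Gödel: 1 if a≤b else b] with a=0.77, b=0.13 → 0.13
x5 OR x4 = min(1, a+b) on (0.36, 0.95) = 1.00
(x5 OR x4) AND x4 = max(0, a+b−1) on (1.00, 0.95) = 0.95
((x3 OR x5) IMPLIES NOT x1) AND ((x5 OR x4) AND x4) = max(0, a+b−1) on (0.13, 0.95) = 0.08

0.08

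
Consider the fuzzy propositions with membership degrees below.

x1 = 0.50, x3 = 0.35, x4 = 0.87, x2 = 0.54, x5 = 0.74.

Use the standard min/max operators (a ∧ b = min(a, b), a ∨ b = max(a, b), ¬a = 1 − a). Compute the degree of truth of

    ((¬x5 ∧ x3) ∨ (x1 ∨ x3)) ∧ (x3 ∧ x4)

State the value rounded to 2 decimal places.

¬x5 = 1 − 0.74 = 0.26
¬x5 ∧ x3 = min(a, b) on (0.26, 0.35) = 0.26
x1 ∨ x3 = max(a, b) on (0.50, 0.35) = 0.50
(¬x5 ∧ x3) ∨ (x1 ∨ x3) = max(a, b) on (0.26, 0.50) = 0.50
x3 ∧ x4 = min(a, b) on (0.35, 0.87) = 0.35
((¬x5 ∧ x3) ∨ (x1 ∨ x3)) ∧ (x3 ∧ x4) = min(a, b) on (0.50, 0.35) = 0.35

0.35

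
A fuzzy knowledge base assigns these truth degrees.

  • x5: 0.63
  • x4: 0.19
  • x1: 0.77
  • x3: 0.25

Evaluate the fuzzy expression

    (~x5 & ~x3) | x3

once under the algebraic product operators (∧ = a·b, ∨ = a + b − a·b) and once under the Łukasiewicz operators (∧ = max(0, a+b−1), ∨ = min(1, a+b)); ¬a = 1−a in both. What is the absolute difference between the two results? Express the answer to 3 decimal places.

Under algebraic product:
  ~x5 = 1 − 0.6300 = 0.3700
  ~x3 = 1 − 0.2500 = 0.7500
  ~x5 & ~x3 = a·b on (0.3700, 0.7500) = 0.2775
  (~x5 & ~x3) | x3 = a + b − a·b on (0.2775, 0.2500) = 0.4581
  → value = 0.4581
Under Łukasiewicz:
  ~x5 = 1 − 0.63 = 0.37
  ~x3 = 1 − 0.25 = 0.75
  ~x5 & ~x3 = max(0, a+b−1) on (0.37, 0.75) = 0.12
  (~x5 & ~x3) | x3 = min(1, a+b) on (0.12, 0.25) = 0.37
  → value = 0.3700
|0.4581 − 0.3700| = 0.088

0.088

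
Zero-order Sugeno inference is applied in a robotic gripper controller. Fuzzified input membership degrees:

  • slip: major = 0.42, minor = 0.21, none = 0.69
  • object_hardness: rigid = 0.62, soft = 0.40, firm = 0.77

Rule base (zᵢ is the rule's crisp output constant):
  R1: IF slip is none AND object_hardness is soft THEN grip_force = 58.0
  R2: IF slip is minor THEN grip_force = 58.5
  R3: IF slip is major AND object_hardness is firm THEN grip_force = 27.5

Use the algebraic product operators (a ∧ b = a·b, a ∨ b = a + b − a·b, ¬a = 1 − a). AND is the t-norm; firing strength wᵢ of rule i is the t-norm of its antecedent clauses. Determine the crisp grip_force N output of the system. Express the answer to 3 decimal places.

R1 (z=58.0): none=0.69, soft=0.40; AND[a·b] → w = 0.2760
R2 (z=58.5): minor=0.21 → w = 0.2100
R3 (z=27.5): major=0.42, firm=0.77; AND[a·b] → w = 0.3234
Weighted average = (0.2760·58.0 + 0.2100·58.5 + 0.3234·27.5) / (0.2760 + 0.2100 + 0.3234)
  = 37.1865 / 0.8094 = 45.943

45.943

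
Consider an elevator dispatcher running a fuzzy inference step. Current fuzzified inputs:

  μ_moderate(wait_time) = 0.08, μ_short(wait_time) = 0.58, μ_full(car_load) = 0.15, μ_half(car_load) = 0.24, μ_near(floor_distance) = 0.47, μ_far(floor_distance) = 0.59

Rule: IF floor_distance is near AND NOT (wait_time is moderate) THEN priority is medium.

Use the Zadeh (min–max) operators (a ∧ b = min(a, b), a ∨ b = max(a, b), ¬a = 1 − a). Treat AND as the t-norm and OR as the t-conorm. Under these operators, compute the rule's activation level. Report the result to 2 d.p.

firing strength: near=0.47, ¬moderate=1−0.08=0.92; AND[min(a, b)] → w = 0.47

0.47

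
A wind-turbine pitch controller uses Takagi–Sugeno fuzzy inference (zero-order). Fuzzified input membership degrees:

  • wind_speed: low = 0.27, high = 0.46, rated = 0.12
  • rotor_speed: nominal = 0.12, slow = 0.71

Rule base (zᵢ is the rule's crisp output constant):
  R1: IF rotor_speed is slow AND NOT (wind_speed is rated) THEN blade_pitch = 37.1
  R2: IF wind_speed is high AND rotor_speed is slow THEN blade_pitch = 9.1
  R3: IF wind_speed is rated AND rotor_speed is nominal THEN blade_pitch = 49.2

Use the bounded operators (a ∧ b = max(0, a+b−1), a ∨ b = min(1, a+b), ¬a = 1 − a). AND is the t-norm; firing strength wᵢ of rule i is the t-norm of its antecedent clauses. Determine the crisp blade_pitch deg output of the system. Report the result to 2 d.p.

30.84

R1 (z=37.1): slow=0.71, ¬rated=1−0.12=0.88; AND[max(0, a+b−1)] → w = 0.59
R2 (z=9.1): high=0.46, slow=0.71; AND[max(0, a+b−1)] → w = 0.17
R3 (z=49.2): rated=0.12, nominal=0.12; AND[max(0, a+b−1)] → w = 0.00
Weighted average = (0.59·37.1 + 0.17·9.1 + 0.00·49.2) / (0.59 + 0.17 + 0.00)
  = 23.4360 / 0.7600 = 30.84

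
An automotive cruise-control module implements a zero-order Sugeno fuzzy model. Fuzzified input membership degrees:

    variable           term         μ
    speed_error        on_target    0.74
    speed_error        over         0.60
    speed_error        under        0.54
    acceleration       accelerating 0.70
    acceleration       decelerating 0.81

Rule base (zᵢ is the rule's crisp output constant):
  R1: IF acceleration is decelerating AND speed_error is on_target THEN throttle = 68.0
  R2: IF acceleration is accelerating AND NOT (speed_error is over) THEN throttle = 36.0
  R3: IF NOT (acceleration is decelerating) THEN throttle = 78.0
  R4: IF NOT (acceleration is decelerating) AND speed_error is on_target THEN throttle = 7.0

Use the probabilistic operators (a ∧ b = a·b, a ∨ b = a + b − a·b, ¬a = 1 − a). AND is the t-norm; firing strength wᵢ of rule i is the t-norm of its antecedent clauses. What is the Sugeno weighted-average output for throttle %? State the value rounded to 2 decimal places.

55.08

R1 (z=68.0): decelerating=0.81, on_target=0.74; AND[a·b] → w = 0.5994
R2 (z=36.0): accelerating=0.70, ¬over=1−0.60=0.40; AND[a·b] → w = 0.2800
R3 (z=78.0): ¬decelerating=1−0.81=0.19 → w = 0.1900
R4 (z=7.0): ¬decelerating=1−0.81=0.19, on_target=0.74; AND[a·b] → w = 0.1406
Weighted average = (0.5994·68.0 + 0.2800·36.0 + 0.1900·78.0 + 0.1406·7.0) / (0.5994 + 0.2800 + 0.1900 + 0.1406)
  = 66.6434 / 1.2100 = 55.08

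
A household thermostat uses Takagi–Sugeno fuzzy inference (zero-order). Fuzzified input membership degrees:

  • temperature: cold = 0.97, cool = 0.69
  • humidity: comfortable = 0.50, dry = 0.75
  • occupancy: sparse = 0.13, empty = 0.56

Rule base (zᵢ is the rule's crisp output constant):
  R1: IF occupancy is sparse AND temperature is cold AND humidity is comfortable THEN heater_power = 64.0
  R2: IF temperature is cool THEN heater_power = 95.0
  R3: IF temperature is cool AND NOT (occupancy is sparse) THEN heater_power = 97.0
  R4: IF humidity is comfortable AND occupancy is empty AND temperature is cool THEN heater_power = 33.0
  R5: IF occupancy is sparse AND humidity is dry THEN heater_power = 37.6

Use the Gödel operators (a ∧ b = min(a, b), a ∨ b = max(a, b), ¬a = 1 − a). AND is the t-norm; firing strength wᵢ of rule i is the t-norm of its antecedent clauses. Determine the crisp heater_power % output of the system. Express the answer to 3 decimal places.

75.789

R1 (z=64.0): sparse=0.13, cold=0.97, comfortable=0.50; AND[min(a, b)] → w = 0.13
R2 (z=95.0): cool=0.69 → w = 0.69
R3 (z=97.0): cool=0.69, ¬sparse=1−0.13=0.87; AND[min(a, b)] → w = 0.69
R4 (z=33.0): comfortable=0.50, empty=0.56, cool=0.69; AND[min(a, b)] → w = 0.50
R5 (z=37.6): sparse=0.13, dry=0.75; AND[min(a, b)] → w = 0.13
Weighted average = (0.13·64.0 + 0.69·95.0 + 0.69·97.0 + 0.50·33.0 + 0.13·37.6) / (0.13 + 0.69 + 0.69 + 0.50 + 0.13)
  = 162.1880 / 2.1400 = 75.789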